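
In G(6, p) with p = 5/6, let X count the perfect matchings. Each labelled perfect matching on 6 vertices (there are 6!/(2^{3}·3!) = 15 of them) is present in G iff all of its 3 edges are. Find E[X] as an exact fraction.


K_6 has 6!/(2^{3}·3!) = 15 labelled perfect matchings.
For each such perfect matching H, let X_H = 1 if all 3 edges of H are present in G. Then P[X_H = 1] = p^{3} = (5/6)^{3} = 125/216.
By linearity of expectation: E[X] = Σ_H E[X_H] = 15 · p^{3} = 15 · 125/216 = 625/72.
Numerically: E[X] ≈ 8.68.

E[X] = 15 · (5/6)^{3} = 625/72 ≈ 8.68.


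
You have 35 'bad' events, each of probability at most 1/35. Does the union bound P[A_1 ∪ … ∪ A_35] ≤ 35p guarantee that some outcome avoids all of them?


Union bound: P[∪_{i=1}^{35} A_i] ≤ Σ_i P[A_i] ≤ 35·p = 35·(1/35) = 1.
Numerically: 1 ≈ 1.000000.
Is 1 < 1? NO.
Since the bound 1 is ≥ 1, the union bound is uninformative here; it does NOT by itself certify existence.

35·p = 1 ≈ 1.000000; existence NOT certified by the union bound.


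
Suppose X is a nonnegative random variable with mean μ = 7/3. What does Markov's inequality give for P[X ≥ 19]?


μ = E[X] = 7/3, a = 19.
Markov: P[X ≥ 19] ≤ μ/a = (7/3)/19 = 7/57.
Numerically: ≈ 0.1228.
(Since a = 19 > μ = 2.3333, the bound 7/57 is < 1 and informative.)

P[X ≥ 19] ≤ 7/57 ≈ 0.1228.


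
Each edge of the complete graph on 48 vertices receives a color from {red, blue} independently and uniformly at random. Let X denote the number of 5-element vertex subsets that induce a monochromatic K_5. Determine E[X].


Let X = Σ_S X_S over the C(48, 5) = 1712304 subsets S of size 5, where X_S = 1 if the K_5 on S is monochromatic.
For a fixed S, the K_5 on S has C(5, 2) = 10 edges. P[all 10 edges red] = (1/2)^10, and likewise for blue, so P[monochromatic] = 2·(1/2)^10 = 2^{1 − 10} = 1/512.
By linearity of expectation: E[X] = C(48, 5) · 2^{1 − 10} = 1712304 · 1/512 = 107019/32.
Numerically: E[X] ≈ 3344.344.

E[X] = C(48,5)·2^(1−C(5,2)) = 107019/32 ≈ 3344.344.


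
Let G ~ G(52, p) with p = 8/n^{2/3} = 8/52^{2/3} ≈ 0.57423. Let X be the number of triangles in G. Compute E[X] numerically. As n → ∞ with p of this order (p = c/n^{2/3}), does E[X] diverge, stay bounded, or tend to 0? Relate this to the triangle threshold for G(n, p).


Number of potential triangles: C(52, 3) = 22100.
Each occurs with probability p³ ≈ (0.57423)³ ≈ 1.8934911e-01.
By linearity: E[X] = C(52, 3)·p³ ≈ 22100 · 1.8934911e-01 ≈ 4184.61538.
Since α = 2/3 < 1, p = c/n^{2/3} ≫ 1/n is above the triangle threshold p ~ 1/n. Asymptotically E[X] ~ (c³/6)·n^{3(1−α)} = (8³/6)·n^{1} → ∞; triangles are abundant w.h.p.

E[X] ≈ 4184.61538; in regime p = Θ(1/n^{2/3}) E[X] diverges (above the triangle threshold p ~ 1/n).


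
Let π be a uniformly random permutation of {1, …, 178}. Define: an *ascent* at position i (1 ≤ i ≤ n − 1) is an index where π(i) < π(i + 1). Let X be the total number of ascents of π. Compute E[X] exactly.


Write X = Σ X_I over i = 1, …, 177, with X_I the indicator of one ascent.
There are 177 indicators.
For each fixed i, the pair (π(i), π(i+1)) is a uniformly random ordered pair of distinct values from {1, …, 178}; by symmetry P[π(i) < π(i+1)] = 1/2.
By linearity: E[X] = 177 · (1/2) = (178 − 1) · (1/2) = 177/2 ≈ 88.500.

E[X] = 177/2 = 88.500.


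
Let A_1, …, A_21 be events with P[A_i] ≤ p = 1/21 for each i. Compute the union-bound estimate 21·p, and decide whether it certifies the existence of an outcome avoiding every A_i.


Union bound: P[∪_{i=1}^{21} A_i] ≤ Σ_i P[A_i] ≤ 21·p = 21·(1/21) = 1.
Numerically: 1 ≈ 1.000000.
Is 1 < 1? NO.
Since the bound 1 is ≥ 1, the union bound is uninformative here; it does NOT by itself certify existence.

21·p = 1 ≈ 1.000000; existence NOT certified by the union bound.


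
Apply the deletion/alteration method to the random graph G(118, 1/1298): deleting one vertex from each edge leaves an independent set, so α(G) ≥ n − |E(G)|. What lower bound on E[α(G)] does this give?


E[|E(G)|] = C(118, 2)·p = 6903 · (1/1298) = 117/22.
E[α(G)] ≥ n − E[|E(G)|] = 118 − 117/22 = 2479/22.
Numerically: ≈ 112.681818.
(This is only a lower bound; the true E[α(G)] may be larger.)

E[α(G)] ≥ 2479/22 ≈ 112.681818.


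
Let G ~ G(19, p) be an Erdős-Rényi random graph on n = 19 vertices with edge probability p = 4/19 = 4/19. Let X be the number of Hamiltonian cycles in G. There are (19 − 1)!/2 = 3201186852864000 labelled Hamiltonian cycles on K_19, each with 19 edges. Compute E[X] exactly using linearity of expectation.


K_19 has (19 − 1)!/2 = 3201186852864000 labelled Hamiltonian cycles.
For each such Hamiltonian cycle H, let X_H = 1 if all 19 edges of H are present in G. Then P[X_H = 1] = p^{19} = (4/19)^{19} = 274877906944/1978419655660313589123979.
By linearity: E[X] = Σ_H E[X_H] = 3201186852864000 · p^{19} = 3201186852864000 · 274877906944/1978419655660313589123979 = 879935541851906811887616000/1978419655660313589123979.
Numerically: E[X] ≈ 444.767.

E[X] = 3201186852864000 · (4/19)^{19} = 879935541851906811887616000/1978419655660313589123979 ≈ 444.767.


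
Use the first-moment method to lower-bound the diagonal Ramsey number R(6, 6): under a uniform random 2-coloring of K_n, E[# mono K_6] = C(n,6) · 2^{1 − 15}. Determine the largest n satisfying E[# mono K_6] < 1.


We need C(n, 6) · 2^{1 − 15} < 1, i.e. C(n, 6) < 2^{15 − 1} = 16384.
Check values of n near the boundary:
  n = 12: C(12, 6) = 924; 924 < 16384? YES
  n = 13: C(13, 6) = 1716; 1716 < 16384? YES
  n = 14: C(14, 6) = 3003; 3003 < 16384? YES
  n = 15: C(15, 6) = 5005; 5005 < 16384? YES
  n = 16: C(16, 6) = 8008; 8008 < 16384? YES
  n = 17: C(17, 6) = 12376; 12376 < 16384? YES
  n = 18: C(18, 6) = 18564; 18564 < 16384? NO
The largest n with C(n, 6) < 16384 is n = 17 (where E[X] = 1547/2048 ≈ 0.75537). Hence R(6, 6) > 17, i.e. R(6, 6) ≥ 18.

Largest n = 17; hence R(6, 6) > 17.


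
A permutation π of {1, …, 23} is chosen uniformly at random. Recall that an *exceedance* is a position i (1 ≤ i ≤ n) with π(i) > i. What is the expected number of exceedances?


Write X = Σ_{i=1}^{23} X_i, where X_i = 1_{π(i) > i}.
For each fixed i, π(i) is uniform over {1, …, 23} (marginal of a uniform permutation), so P[π(i) > i] = (n − i)/n. Summing: Σ_{i=1}^{23} (n − i)/n = (0 + 1 + … + 22)/23 = 23(23 − 1)/(2·23) = (23 − 1)/2.
Hence E[X] = Σ_{i=1}^{23} (23 − i)/23 = 11 ≈ 11.000.

E[X] = 11 = 11.000.


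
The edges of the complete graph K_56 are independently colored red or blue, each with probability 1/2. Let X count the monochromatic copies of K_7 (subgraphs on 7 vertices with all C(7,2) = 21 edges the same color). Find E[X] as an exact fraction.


Let X = Σ_S X_S over the C(56, 7) = 231917400 subsets S of size 7, where X_S = 1 if the K_7 on S is monochromatic.
For a fixed S, the K_7 on S has C(7, 2) = 21 edges. P[all 21 edges red] = (1/2)^21, and likewise for blue, so P[monochromatic] = 2·(1/2)^21 = 2^{1 − 21} = 1/1048576.
By linearity: E[X] = C(56, 7) · 2^{1 − 21} = 231917400 · 1/1048576 = 28989675/131072.
Numerically: E[X] ≈ 221.1737.

E[X] = C(56,7)·2^(1−C(7,2)) = 28989675/131072 ≈ 221.1737.


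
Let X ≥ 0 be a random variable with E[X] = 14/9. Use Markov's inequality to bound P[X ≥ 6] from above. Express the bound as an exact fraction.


μ = E[X] = 14/9, a = 6.
Markov: P[X ≥ 6] ≤ μ/a = (14/9)/6 = 7/27.
Numerically: ≈ 0.259259.
(Since a = 6 > μ = 1.555556, the bound 7/27 is < 1 and informative.)

P[X ≥ 6] ≤ 7/27 ≈ 0.259259.


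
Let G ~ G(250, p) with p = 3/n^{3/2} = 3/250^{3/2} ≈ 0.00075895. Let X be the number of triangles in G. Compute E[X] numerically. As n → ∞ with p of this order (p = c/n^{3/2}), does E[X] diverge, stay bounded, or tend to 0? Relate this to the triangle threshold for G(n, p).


Number of potential triangles: C(250, 3) = 2573000.
Each occurs with probability p³ ≈ (0.00075895)³ ≈ 4.3715326e-10.
By linearity: E[X] = C(250, 3)·p³ ≈ 2573000 · 4.3715326e-10 ≈ 0.00112.
Since α = 3/2 > 1, p = c/n^{3/2} = o(1/n) is below the triangle threshold p ~ 1/n. Asymptotically E[X] ~ (c³/6)·n^{3(1−α)} = (3³/6)·n^{-1.5} → 0, so by Markov's inequality G has no triangles w.h.p.

E[X] ≈ 0.00112; in regime p = Θ(1/n^{3/2}) E[X] tends to 0 (below the triangle threshold p ~ 1/n).


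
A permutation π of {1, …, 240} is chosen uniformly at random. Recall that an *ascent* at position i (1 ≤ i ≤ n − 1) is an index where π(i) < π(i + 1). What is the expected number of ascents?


Write X = Σ X_I over i = 1, …, 239, with X_I the indicator of one ascent.
There are 239 indicators.
For each fixed i, the pair (π(i), π(i+1)) is a uniformly random ordered pair of distinct values from {1, …, 240}; by symmetry P[π(i) < π(i+1)] = 1/2.
By linearity: E[X] = 239 · (1/2) = (240 − 1) · (1/2) = 239/2 ≈ 119.500000.

E[X] = 239/2 = 119.500000.


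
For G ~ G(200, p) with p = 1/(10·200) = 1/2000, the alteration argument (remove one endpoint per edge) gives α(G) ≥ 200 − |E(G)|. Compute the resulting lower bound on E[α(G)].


E[|E(G)|] = C(200, 2)·p = 19900 · (1/2000) = 199/20.
E[α(G)] ≥ n − E[|E(G)|] = 200 − 199/20 = 3801/20.
Numerically: ≈ 190.050000.
(This is only a lower bound; the true E[α(G)] may be larger.)

E[α(G)] ≥ 3801/20 ≈ 190.050000.


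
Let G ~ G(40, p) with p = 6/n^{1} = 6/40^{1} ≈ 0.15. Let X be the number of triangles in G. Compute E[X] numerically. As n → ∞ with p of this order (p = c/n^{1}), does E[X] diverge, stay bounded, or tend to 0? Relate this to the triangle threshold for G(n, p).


Number of potential triangles: C(40, 3) = 9880.
Each occurs with probability p³ ≈ (0.15)³ ≈ 3.37500e-03.
By linearity: E[X] = C(40, 3)·p³ ≈ 9880 · 3.37500e-03 ≈ 33.345.
Here α = 1, so p = 6/n is exactly at the triangle threshold p ~ 1/n. Asymptotically E[X] → c³/6 = 6³/6 = 36 ≈ 36.000, a bounded constant. In this regime the triangle count is asymptotically Poisson(c³/6).

E[X] ≈ 33.345; in regime p = Θ(1/n^{1}) E[X] stays bounded (at the triangle threshold p ~ 1/n).


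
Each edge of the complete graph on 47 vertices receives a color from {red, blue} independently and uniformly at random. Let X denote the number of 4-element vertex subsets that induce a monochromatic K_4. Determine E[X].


Let X = Σ_S X_S over the C(47, 4) = 178365 subsets S of size 4, where X_S = 1 if the K_4 on S is monochromatic.
For a fixed S, the K_4 on S has C(4, 2) = 6 edges. P[all 6 edges red] = (1/2)^6, and likewise for blue, so P[monochromatic] = 2·(1/2)^6 = 2^{1 − 6} = 1/32.
By linearity of expectation: E[X] = C(47, 4) · 2^{1 − 6} = 178365 · 1/32 = 178365/32.
Numerically: E[X] ≈ 5573.906.

E[X] = C(47,4)·2^(1−C(4,2)) = 178365/32 ≈ 5573.906.


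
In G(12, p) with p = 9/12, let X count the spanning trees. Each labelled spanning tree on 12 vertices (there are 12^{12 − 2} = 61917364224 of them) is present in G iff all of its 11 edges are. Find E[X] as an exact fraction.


K_12 has 12^{12 − 2} = 61917364224 labelled spanning trees.
For each such spanning tree H, let X_H = 1 if all 11 edges of H are present in G. Then P[X_H = 1] = p^{11} = (3/4)^{11} = 177147/4194304.
By linearity: E[X] = Σ_H E[X_H] = 61917364224 · p^{11} = 61917364224 · 177147/4194304 = 10460353203/4.
Numerically: E[X] ≈ 2.61509e+09.

E[X] = 61917364224 · (3/4)^{11} = 10460353203/4 ≈ 2.61509e+09.


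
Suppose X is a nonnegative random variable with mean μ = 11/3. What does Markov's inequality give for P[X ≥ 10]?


μ = E[X] = 11/3, a = 10.
Markov: P[X ≥ 10] ≤ μ/a = (11/3)/10 = 11/30.
Numerically: ≈ 0.366667.
(Since a = 10 > μ = 3.666667, the bound 11/30 is < 1 and informative.)

P[X ≥ 10] ≤ 11/30 ≈ 0.366667.


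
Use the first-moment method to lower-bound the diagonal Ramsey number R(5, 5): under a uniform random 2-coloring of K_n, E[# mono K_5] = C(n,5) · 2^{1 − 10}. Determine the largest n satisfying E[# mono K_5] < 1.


We need C(n, 5) · 2^{1 − 10} < 1, i.e. C(n, 5) < 2^{10 − 1} = 512.
Check values of n near the boundary:
  n = 6: C(6, 5) = 6; 6 < 512? YES
  n = 7: C(7, 5) = 21; 21 < 512? YES
  n = 8: C(8, 5) = 56; 56 < 512? YES
  n = 9: C(9, 5) = 126; 126 < 512? YES
  n = 10: C(10, 5) = 252; 252 < 512? YES
  n = 11: C(11, 5) = 462; 462 < 512? YES
  n = 12: C(12, 5) = 792; 792 < 512? NO
  n = 13: C(13, 5) = 1287; 1287 < 512? NO
  n = 14: C(14, 5) = 2002; 2002 < 512? NO
The largest n with C(n, 5) < 512 is n = 11 (where E[X] = 231/256 ≈ 0.90234). Hence R(5, 5) > 11, i.e. R(5, 5) ≥ 12.

Largest n = 11; hence R(5, 5) > 11.


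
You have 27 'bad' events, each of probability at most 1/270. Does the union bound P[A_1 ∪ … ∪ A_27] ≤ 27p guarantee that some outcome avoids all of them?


Union bound: P[∪_{i=1}^{27} A_i] ≤ Σ_i P[A_i] ≤ 27·p = 27·(1/270) = 1/10.
Numerically: 1/10 ≈ 0.100.
Is 1/10 < 1? YES.
Since P[∪ A_i] ≤ 1/10 < 1, the complement has P[∩ A_i^c] ≥ 1 − 1/10 = 9/10 > 0, so some outcome avoids every A_i.

27·p = 1/10 ≈ 0.100; existence CERTIFIED by the union bound.


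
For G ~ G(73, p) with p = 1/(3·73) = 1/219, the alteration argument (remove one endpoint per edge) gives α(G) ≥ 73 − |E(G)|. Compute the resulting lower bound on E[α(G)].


E[|E(G)|] = C(73, 2)·p = 2628 · (1/219) = 12.
E[α(G)] ≥ n − E[|E(G)|] = 73 − 12 = 61.
Numerically: ≈ 61.000000.
(This is only a lower bound; the true E[α(G)] may be larger.)

E[α(G)] ≥ 61 ≈ 61.000000.


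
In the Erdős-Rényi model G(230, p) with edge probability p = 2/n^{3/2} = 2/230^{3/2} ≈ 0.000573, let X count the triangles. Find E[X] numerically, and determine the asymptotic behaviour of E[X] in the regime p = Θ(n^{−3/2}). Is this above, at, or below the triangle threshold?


Number of potential triangles: C(230, 3) = 2001460.
Each occurs with probability p³ ≈ (0.000573)³ ≈ 1.88501e-10.
By linearity: E[X] = C(230, 3)·p³ ≈ 2001460 · 1.88501e-10 ≈ 0.000.
Since α = 3/2 > 1, p = c/n^{3/2} = o(1/n) is below the triangle threshold p ~ 1/n. Asymptotically E[X] ~ (c³/6)·n^{3(1−α)} = (2³/6)·n^{-1.5} → 0, so by Markov's inequality G has no triangles w.h.p.

E[X] ≈ 0.000; in regime p = Θ(1/n^{3/2}) E[X] tends to 0 (below the triangle threshold p ~ 1/n).


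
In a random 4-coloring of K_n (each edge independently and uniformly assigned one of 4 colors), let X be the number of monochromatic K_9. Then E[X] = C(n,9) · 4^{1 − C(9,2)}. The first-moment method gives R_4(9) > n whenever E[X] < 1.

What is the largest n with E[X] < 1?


We need C(n, 9) · 4^{1 − 36} < 1, i.e. C(n, 9) < 4^{36 − 1} = 1180591620717411303424.
Check values of n near the boundary:
  n = 910: C(910, 9) = 1133378248346922788210; 1133378248346922788210 < 1180591620717411303424? YES
  n = 911: C(911, 9) = 1144686900492291197405; 1144686900492291197405 < 1180591620717411303424? YES
  n = 912: C(912, 9) = 1156095740032081475120; 1156095740032081475120 < 1180591620717411303424? YES
  n = 913: C(913, 9) = 1167605542753639808390; 1167605542753639808390 < 1180591620717411303424? YES
  n = 914: C(914, 9) = 1179217089587653905932; 1179217089587653905932 < 1180591620717411303424? YES
  n = 915: C(915, 9) = 1190931166636537885130; 1190931166636537885130 < 1180591620717411303424? NO
The largest n with C(n, 9) < 1180591620717411303424 is n = 914 (where E[X] = 294804272396913476483/295147905179352825856 ≈ 0.9988). Hence R_4(9) > 914, i.e. R_4(9) ≥ 915.

Largest n = 914; hence R_4(9) > 914.


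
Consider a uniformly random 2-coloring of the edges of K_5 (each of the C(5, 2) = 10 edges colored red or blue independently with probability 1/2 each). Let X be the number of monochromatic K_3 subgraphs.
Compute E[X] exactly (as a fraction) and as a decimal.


Let X = Σ_S X_S over the C(5, 3) = 10 subsets S of size 3, where X_S = 1 if the K_3 on S is monochromatic.
For a fixed S, the K_3 on S has C(3, 2) = 3 edges. P[all 3 edges red] = (1/2)^3, and likewise for blue, so P[monochromatic] = 2·(1/2)^3 = 2^{1 − 3} = 1/4.
By linearity: E[X] = C(5, 3) · 2^{1 − 3} = 10 · 1/4 = 5/2.
Numerically: E[X] ≈ 2.500.

E[X] = C(5,3)·2^(1−C(3,2)) = 5/2 ≈ 2.500.


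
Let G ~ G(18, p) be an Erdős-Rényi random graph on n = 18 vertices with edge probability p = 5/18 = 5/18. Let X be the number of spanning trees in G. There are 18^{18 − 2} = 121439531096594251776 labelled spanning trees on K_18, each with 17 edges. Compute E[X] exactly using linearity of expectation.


K_18 has 18^{18 − 2} = 121439531096594251776 labelled spanning trees.
For each such spanning tree H, let X_H = 1 if all 17 edges of H are present in G. Then P[X_H = 1] = p^{17} = (5/18)^{17} = 762939453125/2185911559738696531968.
By linearity: E[X] = Σ_H E[X_H] = 121439531096594251776 · p^{17} = 121439531096594251776 · 762939453125/2185911559738696531968 = 762939453125/18.
Numerically: E[X] ≈ 4.24e+10.

E[X] = 121439531096594251776 · (5/18)^{17} = 762939453125/18 ≈ 4.24e+10.


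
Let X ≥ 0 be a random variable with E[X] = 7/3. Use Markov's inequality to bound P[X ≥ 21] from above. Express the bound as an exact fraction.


μ = E[X] = 7/3, a = 21.
Markov: P[X ≥ 21] ≤ μ/a = (7/3)/21 = 1/9.
Numerically: ≈ 0.1111.
(Since a = 21 > μ = 2.3333, the bound 1/9 is < 1 and informative.)

P[X ≥ 21] ≤ 1/9 ≈ 0.1111.


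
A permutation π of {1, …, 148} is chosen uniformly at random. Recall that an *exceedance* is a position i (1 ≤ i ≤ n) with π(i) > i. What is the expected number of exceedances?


Write X = Σ_{i=1}^{148} X_i, where X_i = 1_{π(i) > i}.
For each fixed i, π(i) is uniform over {1, …, 148} (marginal of a uniform permutation), so P[π(i) > i] = (n − i)/n. Summing: Σ_{i=1}^{148} (n − i)/n = (0 + 1 + … + 147)/148 = 148(148 − 1)/(2·148) = (148 − 1)/2.
Hence E[X] = Σ_{i=1}^{148} (148 − i)/148 = 147/2 ≈ 73.500.

E[X] = 147/2 = 73.500.


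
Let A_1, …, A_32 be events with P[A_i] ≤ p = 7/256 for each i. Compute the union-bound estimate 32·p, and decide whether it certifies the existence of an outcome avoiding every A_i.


Union bound: P[∪_{i=1}^{32} A_i] ≤ Σ_i P[A_i] ≤ 32·p = 32·(7/256) = 7/8.
Numerically: 7/8 ≈ 0.8750000.
Is 7/8 < 1? YES.
Since P[∪ A_i] ≤ 7/8 < 1, the complement has P[∩ A_i^c] ≥ 1 − 7/8 = 1/8 > 0, so some outcome avoids every A_i.

32·p = 7/8 ≈ 0.8750000; existence CERTIFIED by the union bound.


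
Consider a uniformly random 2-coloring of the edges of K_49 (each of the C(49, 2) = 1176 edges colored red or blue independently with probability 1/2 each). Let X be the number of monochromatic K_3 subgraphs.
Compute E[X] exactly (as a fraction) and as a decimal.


Let X = Σ_S X_S over the C(49, 3) = 18424 subsets S of size 3, where X_S = 1 if the K_3 on S is monochromatic.
For a fixed S, the K_3 on S has C(3, 2) = 3 edges. P[all 3 edges red] = (1/2)^3, and likewise for blue, so P[monochromatic] = 2·(1/2)^3 = 2^{1 − 3} = 1/4.
Summing: E[X] = C(49, 3) · 2^{1 − 3} = 18424 · 1/4 = 4606.
Numerically: E[X] ≈ 4606.0000.

E[X] = C(49,3)·2^(1−C(3,2)) = 4606 ≈ 4606.0000.


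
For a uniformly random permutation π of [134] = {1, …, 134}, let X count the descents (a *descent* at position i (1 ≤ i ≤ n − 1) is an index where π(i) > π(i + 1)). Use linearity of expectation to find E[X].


Write X = Σ X_I over i = 1, …, 133, with X_I the indicator of one descent.
There are 133 indicators.
For each fixed i, the pair (π(i), π(i+1)) is a uniformly random ordered pair of distinct values from {1, …, 134}; by symmetry P[π(i) > π(i+1)] = 1/2.
By linearity: E[X] = 133 · (1/2) = (134 − 1) · (1/2) = 133/2 ≈ 66.5000.

E[X] = 133/2 = 66.5000.


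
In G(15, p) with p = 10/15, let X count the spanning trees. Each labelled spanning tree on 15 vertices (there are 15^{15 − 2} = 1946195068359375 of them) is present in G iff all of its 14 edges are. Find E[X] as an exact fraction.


K_15 has 15^{15 − 2} = 1946195068359375 labelled spanning trees.
For each such spanning tree H, let X_H = 1 if all 14 edges of H are present in G. Then P[X_H = 1] = p^{14} = (2/3)^{14} = 16384/4782969.
By linearity: E[X] = Σ_H E[X_H] = 1946195068359375 · p^{14} = 1946195068359375 · 16384/4782969 = 20000000000000/3.
Numerically: E[X] ≈ 6.66667e+12.

E[X] = 1946195068359375 · (2/3)^{14} = 20000000000000/3 ≈ 6.66667e+12.


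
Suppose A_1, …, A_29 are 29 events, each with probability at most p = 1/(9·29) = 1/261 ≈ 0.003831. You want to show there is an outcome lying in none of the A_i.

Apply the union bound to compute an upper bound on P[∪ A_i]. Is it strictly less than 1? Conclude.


Union bound: P[∪_{i=1}^{29} A_i] ≤ Σ_i P[A_i] ≤ 29·p = 29·(1/261) = 1/9.
Numerically: 1/9 ≈ 0.111111.
Is 1/9 < 1? YES.
Since P[∪ A_i] ≤ 1/9 < 1, the complement has P[∩ A_i^c] ≥ 1 − 1/9 = 8/9 > 0, so some outcome avoids every A_i.

29·p = 1/9 ≈ 0.111111; existence CERTIFIED by the union bound.


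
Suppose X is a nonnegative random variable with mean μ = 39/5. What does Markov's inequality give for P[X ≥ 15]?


μ = E[X] = 39/5, a = 15.
Markov: P[X ≥ 15] ≤ μ/a = (39/5)/15 = 13/25.
Numerically: ≈ 0.520000.
(Since a = 15 > μ = 7.800000, the bound 13/25 is < 1 and informative.)

P[X ≥ 15] ≤ 13/25 ≈ 0.520000.


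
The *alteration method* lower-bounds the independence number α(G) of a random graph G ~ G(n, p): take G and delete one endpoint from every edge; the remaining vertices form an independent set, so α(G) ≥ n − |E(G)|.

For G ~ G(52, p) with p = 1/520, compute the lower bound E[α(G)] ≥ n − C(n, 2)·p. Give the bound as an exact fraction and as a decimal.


E[|E(G)|] = C(52, 2)·p = 1326 · (1/520) = 51/20.
E[α(G)] ≥ n − E[|E(G)|] = 52 − 51/20 = 989/20.
Numerically: ≈ 49.4500.
(This is only a lower bound; the true E[α(G)] may be larger.)

E[α(G)] ≥ 989/20 ≈ 49.4500.


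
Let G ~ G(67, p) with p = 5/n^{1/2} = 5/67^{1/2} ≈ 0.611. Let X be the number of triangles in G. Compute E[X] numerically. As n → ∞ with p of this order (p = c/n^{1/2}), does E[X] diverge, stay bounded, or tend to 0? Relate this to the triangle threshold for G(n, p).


Number of potential triangles: C(67, 3) = 47905.
Each occurs with probability p³ ≈ (0.611)³ ≈ 2.27928e-01.
By linearity: E[X] = C(67, 3)·p³ ≈ 47905 · 2.27928e-01 ≈ 10918.894.
Since α = 1/2 < 1, p = c/n^{1/2} ≫ 1/n is above the triangle threshold p ~ 1/n. Asymptotically E[X] ~ (c³/6)·n^{3(1−α)} = (5³/6)·n^{1.5} → ∞; triangles are abundant w.h.p.

E[X] ≈ 10918.894; in regime p = Θ(1/n^{1/2}) E[X] diverges (above the triangle threshold p ~ 1/n).


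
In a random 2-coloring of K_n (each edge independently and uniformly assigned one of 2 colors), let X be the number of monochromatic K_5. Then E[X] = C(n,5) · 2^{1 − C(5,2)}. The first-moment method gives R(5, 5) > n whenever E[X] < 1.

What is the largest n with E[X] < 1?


We need C(n, 5) · 2^{1 − 10} < 1, i.e. C(n, 5) < 2^{10 − 1} = 512.
Check values of n near the boundary:
  n = 8: C(8, 5) = 56; 56 < 512? YES
  n = 9: C(9, 5) = 126; 126 < 512? YES
  n = 10: C(10, 5) = 252; 252 < 512? YES
  n = 11: C(11, 5) = 462; 462 < 512? YES
  n = 12: C(12, 5) = 792; 792 < 512? NO
  n = 13: C(13, 5) = 1287; 1287 < 512? NO
  n = 14: C(14, 5) = 2002; 2002 < 512? NO
The largest n with C(n, 5) < 512 is n = 11 (where E[X] = 231/256 ≈ 0.902). Hence R(5, 5) > 11, i.e. R(5, 5) ≥ 12.

Largest n = 11; hence R(5, 5) > 11.


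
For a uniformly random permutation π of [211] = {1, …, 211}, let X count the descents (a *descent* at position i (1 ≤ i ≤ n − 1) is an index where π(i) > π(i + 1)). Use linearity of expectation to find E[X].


Write X = Σ X_I over i = 1, …, 210, with X_I the indicator of one descent.
There are 210 indicators.
For each fixed i, the pair (π(i), π(i+1)) is a uniformly random ordered pair of distinct values from {1, …, 211}; by symmetry P[π(i) > π(i+1)] = 1/2.
By linearity: E[X] = 210 · (1/2) = (211 − 1) · (1/2) = 105 ≈ 105.0000.

E[X] = 105 = 105.0000.


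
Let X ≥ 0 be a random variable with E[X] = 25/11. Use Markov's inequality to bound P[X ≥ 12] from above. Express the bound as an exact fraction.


μ = E[X] = 25/11, a = 12.
Markov: P[X ≥ 12] ≤ μ/a = (25/11)/12 = 25/132.
Numerically: ≈ 0.18939.
(Since a = 12 > μ = 2.27273, the bound 25/132 is < 1 and informative.)

P[X ≥ 12] ≤ 25/132 ≈ 0.18939.


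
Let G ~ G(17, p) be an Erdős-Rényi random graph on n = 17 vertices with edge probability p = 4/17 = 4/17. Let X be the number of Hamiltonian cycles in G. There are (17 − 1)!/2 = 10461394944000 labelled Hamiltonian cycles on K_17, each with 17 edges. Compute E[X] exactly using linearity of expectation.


K_17 has (17 − 1)!/2 = 10461394944000 labelled Hamiltonian cycles.
For each such Hamiltonian cycle H, let X_H = 1 if all 17 edges of H are present in G. Then P[X_H = 1] = p^{17} = (4/17)^{17} = 17179869184/827240261886336764177.
Summing the indicators: E[X] = Σ_H E[X_H] = 10461394944000 · p^{17} = 10461394944000 · 17179869184/827240261886336764177 = 179725396620079005696000/827240261886336764177.
Numerically: E[X] ≈ 217.

E[X] = 10461394944000 · (4/17)^{17} = 179725396620079005696000/827240261886336764177 ≈ 217.


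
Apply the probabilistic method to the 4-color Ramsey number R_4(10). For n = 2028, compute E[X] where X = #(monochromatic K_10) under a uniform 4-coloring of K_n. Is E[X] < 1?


E[X] = C(2028, 10) · 4^{1 − 45} = 317149973285521499299300410 · 4^{−44} = 317149973285521499299300410/309485009821345068724781056.
As a reduced fraction: E[X] = 158574986642760749649650205/154742504910672534362390528 ≈ 1.0248.
Is E[X] < 1? NO.
Since E[X] ≥ 1, the first-moment bound is inconclusive at n = 2028; it does NOT by itself certify R_4(10) > 2028.

E[X] = 158574986642760749649650205/154742504910672534362390528 ≈ 1.0248; E[X] ≥ 1; first-moment method inconclusive here.


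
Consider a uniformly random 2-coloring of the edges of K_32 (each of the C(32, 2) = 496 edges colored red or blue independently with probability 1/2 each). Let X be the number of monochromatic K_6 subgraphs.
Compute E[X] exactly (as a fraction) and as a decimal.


Let X = Σ_S X_S over the C(32, 6) = 906192 subsets S of size 6, where X_S = 1 if the K_6 on S is monochromatic.
For a fixed S, the K_6 on S has C(6, 2) = 15 edges. P[all 15 edges red] = (1/2)^15, and likewise for blue, so P[monochromatic] = 2·(1/2)^15 = 2^{1 − 15} = 1/16384.
By linearity of expectation: E[X] = C(32, 6) · 2^{1 − 15} = 906192 · 1/16384 = 56637/1024.
Numerically: E[X] ≈ 55.310.

E[X] = C(32,6)·2^(1−C(6,2)) = 56637/1024 ≈ 55.310.


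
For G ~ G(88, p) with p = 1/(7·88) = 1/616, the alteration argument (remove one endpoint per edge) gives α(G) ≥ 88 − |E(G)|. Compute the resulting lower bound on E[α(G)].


E[|E(G)|] = C(88, 2)·p = 3828 · (1/616) = 87/14.
E[α(G)] ≥ n − E[|E(G)|] = 88 − 87/14 = 1145/14.
Numerically: ≈ 81.7857.
(This is only a lower bound; the true E[α(G)] may be larger.)

E[α(G)] ≥ 1145/14 ≈ 81.7857.


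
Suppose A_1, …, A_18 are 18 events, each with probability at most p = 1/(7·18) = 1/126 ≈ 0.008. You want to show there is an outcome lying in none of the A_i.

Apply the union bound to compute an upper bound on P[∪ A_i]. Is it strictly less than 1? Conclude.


Union bound: P[∪_{i=1}^{18} A_i] ≤ Σ_i P[A_i] ≤ 18·p = 18·(1/126) = 1/7.
Numerically: 1/7 ≈ 0.143.
Is 1/7 < 1? YES.
Since P[∪ A_i] ≤ 1/7 < 1, the complement has P[∩ A_i^c] ≥ 1 − 1/7 = 6/7 > 0, so some outcome avoids every A_i.

18·p = 1/7 ≈ 0.143; existence CERTIFIED by the union bound.


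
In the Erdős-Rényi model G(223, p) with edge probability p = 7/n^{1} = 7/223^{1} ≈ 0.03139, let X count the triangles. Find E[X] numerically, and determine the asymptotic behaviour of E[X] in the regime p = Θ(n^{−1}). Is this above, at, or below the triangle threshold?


Number of potential triangles: C(223, 3) = 1823471.
Each occurs with probability p³ ≈ (0.03139)³ ≈ 3.0929972e-05.
By linearity: E[X] = C(223, 3)·p³ ≈ 1823471 · 3.0929972e-05 ≈ 56.39991.
Here α = 1, so p = 7/n is exactly at the triangle threshold p ~ 1/n. Asymptotically E[X] → c³/6 = 7³/6 = 343/6 ≈ 57.16667, a bounded constant. In this regime the triangle count is asymptotically Poisson(c³/6).

E[X] ≈ 56.39991; in regime p = Θ(1/n^{1}) E[X] stays bounded (at the triangle threshold p ~ 1/n).


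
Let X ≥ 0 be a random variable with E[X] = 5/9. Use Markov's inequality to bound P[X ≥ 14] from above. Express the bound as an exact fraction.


μ = E[X] = 5/9, a = 14.
Markov: P[X ≥ 14] ≤ μ/a = (5/9)/14 = 5/126.
Numerically: ≈ 0.03968.
(Since a = 14 > μ = 0.55556, the bound 5/126 is < 1 and informative.)

P[X ≥ 14] ≤ 5/126 ≈ 0.03968.


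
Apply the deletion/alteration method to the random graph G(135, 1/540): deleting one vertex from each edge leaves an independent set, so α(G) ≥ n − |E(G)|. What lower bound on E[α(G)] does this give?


E[|E(G)|] = C(135, 2)·p = 9045 · (1/540) = 67/4.
E[α(G)] ≥ n − E[|E(G)|] = 135 − 67/4 = 473/4.
Numerically: ≈ 118.250.
(This is only a lower bound; the true E[α(G)] may be larger.)

E[α(G)] ≥ 473/4 ≈ 118.250.


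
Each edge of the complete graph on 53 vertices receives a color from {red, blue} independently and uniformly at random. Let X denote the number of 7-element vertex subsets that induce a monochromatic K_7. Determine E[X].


Let X = Σ_S X_S over the C(53, 7) = 154143080 subsets S of size 7, where X_S = 1 if the K_7 on S is monochromatic.
For a fixed S, the K_7 on S has C(7, 2) = 21 edges. P[all 21 edges red] = (1/2)^21, and likewise for blue, so P[monochromatic] = 2·(1/2)^21 = 2^{1 − 21} = 1/1048576.
By linearity of expectation: E[X] = C(53, 7) · 2^{1 − 21} = 154143080 · 1/1048576 = 19267885/131072.
Numerically: E[X] ≈ 147.002.

E[X] = C(53,7)·2^(1−C(7,2)) = 19267885/131072 ≈ 147.002.


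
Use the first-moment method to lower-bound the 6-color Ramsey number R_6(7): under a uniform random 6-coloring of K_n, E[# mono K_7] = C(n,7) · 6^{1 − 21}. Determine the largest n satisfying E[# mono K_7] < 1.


We need C(n, 7) · 6^{1 − 21} < 1, i.e. C(n, 7) < 6^{21 − 1} = 3656158440062976.
Check values of n near the boundary:
  n = 564: C(564, 7) = 3469685994423792; 3469685994423792 < 3656158440062976? YES
  n = 565: C(565, 7) = 3513212521235560; 3513212521235560 < 3656158440062976? YES
  n = 566: C(566, 7) = 3557206237959440; 3557206237959440 < 3656158440062976? YES
  n = 567: C(567, 7) = 3601671315933933; 3601671315933933 < 3656158440062976? YES
  n = 568: C(568, 7) = 3646611956239704; 3646611956239704 < 3656158440062976? YES
  n = 569: C(569, 7) = 3692032389858348; 3692032389858348 < 3656158440062976? NO
  n = 570: C(570, 7) = 3737936877831720; 3737936877831720 < 3656158440062976? NO
  n = 571: C(571, 7) = 3784329711421830; 3784329711421830 < 3656158440062976? NO
The largest n with C(n, 7) < 3656158440062976 is n = 568 (where E[X] = 16882462760369/16926659444736 ≈ 0.997389). Hence R_6(7) > 568, i.e. R_6(7) ≥ 569.

Largest n = 568; hence R_6(7) > 568.


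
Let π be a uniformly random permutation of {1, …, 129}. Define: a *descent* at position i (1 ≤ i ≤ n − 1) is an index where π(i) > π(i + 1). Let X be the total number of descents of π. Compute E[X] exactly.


Write X = Σ X_I over i = 1, …, 128, with X_I the indicator of one descent.
There are 128 indicators.
For each fixed i, the pair (π(i), π(i+1)) is a uniformly random ordered pair of distinct values from {1, …, 129}; by symmetry P[π(i) > π(i+1)] = 1/2.
By linearity: E[X] = 128 · (1/2) = (129 − 1) · (1/2) = 64 ≈ 64.000.

E[X] = 64 = 64.000.


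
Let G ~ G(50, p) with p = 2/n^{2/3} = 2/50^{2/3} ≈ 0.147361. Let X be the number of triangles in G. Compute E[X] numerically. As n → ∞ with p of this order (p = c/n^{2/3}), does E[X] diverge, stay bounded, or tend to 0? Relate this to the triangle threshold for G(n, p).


Number of potential triangles: C(50, 3) = 19600.
Each occurs with probability p³ ≈ (0.147361)³ ≈ 3.20000000e-03.
By linearity: E[X] = C(50, 3)·p³ ≈ 19600 · 3.20000000e-03 ≈ 62.720000.
Since α = 2/3 < 1, p = c/n^{2/3} ≫ 1/n is above the triangle threshold p ~ 1/n. Asymptotically E[X] ~ (c³/6)·n^{3(1−α)} = (2³/6)·n^{1} → ∞; triangles are abundant w.h.p.

E[X] ≈ 62.720000; in regime p = Θ(1/n^{2/3}) E[X] diverges (above the triangle threshold p ~ 1/n).


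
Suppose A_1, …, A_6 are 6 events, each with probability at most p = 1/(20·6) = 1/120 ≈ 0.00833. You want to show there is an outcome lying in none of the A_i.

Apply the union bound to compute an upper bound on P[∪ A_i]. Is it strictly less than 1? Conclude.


Union bound: P[∪_{i=1}^{6} A_i] ≤ Σ_i P[A_i] ≤ 6·p = 6·(1/120) = 1/20.
Numerically: 1/20 ≈ 0.05000.
Is 1/20 < 1? YES.
Since P[∪ A_i] ≤ 1/20 < 1, the complement has P[∩ A_i^c] ≥ 1 − 1/20 = 19/20 > 0, so some outcome avoids every A_i.

6·p = 1/20 ≈ 0.05000; existence CERTIFIED by the union bound.


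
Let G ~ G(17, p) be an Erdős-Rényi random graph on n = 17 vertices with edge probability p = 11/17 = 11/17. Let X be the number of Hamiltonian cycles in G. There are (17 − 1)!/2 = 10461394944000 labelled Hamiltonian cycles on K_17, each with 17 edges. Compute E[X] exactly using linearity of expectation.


K_17 has (17 − 1)!/2 = 10461394944000 labelled Hamiltonian cycles.
For each such Hamiltonian cycle H, let X_H = 1 if all 17 edges of H are present in G. Then P[X_H = 1] = p^{17} = (11/17)^{17} = 505447028499293771/827240261886336764177.
By linearity of expectation: E[X] = Σ_H E[X_H] = 10461394944000 · p^{17} = 10461394944000 · 505447028499293771/827240261886336764177 = 5287680988402335763510093824000/827240261886336764177.
Numerically: E[X] ≈ 6.39e+09.

E[X] = 10461394944000 · (11/17)^{17} = 5287680988402335763510093824000/827240261886336764177 ≈ 6.39e+09.


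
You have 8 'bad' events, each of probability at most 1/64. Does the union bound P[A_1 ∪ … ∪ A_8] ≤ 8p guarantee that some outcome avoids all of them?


Union bound: P[∪_{i=1}^{8} A_i] ≤ Σ_i P[A_i] ≤ 8·p = 8·(1/64) = 1/8.
Numerically: 1/8 ≈ 0.125000.
Is 1/8 < 1? YES.
Since P[∪ A_i] ≤ 1/8 < 1, the complement has P[∩ A_i^c] ≥ 1 − 1/8 = 7/8 > 0, so some outcome avoids every A_i.

8·p = 1/8 ≈ 0.125000; existence CERTIFIED by the union bound.


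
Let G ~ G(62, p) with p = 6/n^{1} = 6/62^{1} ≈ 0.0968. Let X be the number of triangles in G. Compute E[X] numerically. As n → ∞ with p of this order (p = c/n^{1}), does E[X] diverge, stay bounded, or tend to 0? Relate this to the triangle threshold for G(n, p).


Number of potential triangles: C(62, 3) = 37820.
Each occurs with probability p³ ≈ (0.0968)³ ≈ 9.06314e-04.
By linearity: E[X] = C(62, 3)·p³ ≈ 37820 · 9.06314e-04 ≈ 34.277.
Here α = 1, so p = 6/n is exactly at the triangle threshold p ~ 1/n. Asymptotically E[X] → c³/6 = 6³/6 = 36 ≈ 36.000, a bounded constant. In this regime the triangle count is asymptotically Poisson(c³/6).

E[X] ≈ 34.277; in regime p = Θ(1/n^{1}) E[X] stays bounded (at the triangle threshold p ~ 1/n).


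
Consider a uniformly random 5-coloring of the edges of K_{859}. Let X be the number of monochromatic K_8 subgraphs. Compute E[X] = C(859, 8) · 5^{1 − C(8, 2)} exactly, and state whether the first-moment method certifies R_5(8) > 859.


E[X] = C(859, 8) · 5^{1 − 28} = 7115855595170747139 · 5^{−27} = 7115855595170747139/7450580596923828125.
As a reduced fraction: E[X] = 7115855595170747139/7450580596923828125 ≈ 0.9550740.
Is E[X] < 1? YES.
Since E[X] < 1, there exists a 5-coloring of K_{859} with no monochromatic K_8; hence R_5(8) > 859.

E[X] = 7115855595170747139/7450580596923828125 ≈ 0.9550740; E[X] < 1, so R_5(8) > 859.


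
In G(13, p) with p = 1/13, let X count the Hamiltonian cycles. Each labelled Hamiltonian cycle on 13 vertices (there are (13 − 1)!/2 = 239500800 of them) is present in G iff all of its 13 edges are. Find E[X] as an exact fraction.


K_13 has (13 − 1)!/2 = 239500800 labelled Hamiltonian cycles.
For each such Hamiltonian cycle H, let X_H = 1 if all 13 edges of H are present in G. Then P[X_H = 1] = p^{13} = (1/13)^{13} = 1/302875106592253.
By linearity of expectation: E[X] = Σ_H E[X_H] = 239500800 · p^{13} = 239500800 · 1/302875106592253 = 239500800/302875106592253.
Numerically: E[X] ≈ 7.908e-07.

E[X] = 239500800 · (1/13)^{13} = 239500800/302875106592253 ≈ 7.908e-07.


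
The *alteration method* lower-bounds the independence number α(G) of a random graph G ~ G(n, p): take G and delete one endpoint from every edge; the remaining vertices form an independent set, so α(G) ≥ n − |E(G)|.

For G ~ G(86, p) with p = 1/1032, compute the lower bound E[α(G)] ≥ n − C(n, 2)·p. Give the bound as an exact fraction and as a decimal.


E[|E(G)|] = C(86, 2)·p = 3655 · (1/1032) = 85/24.
E[α(G)] ≥ n − E[|E(G)|] = 86 − 85/24 = 1979/24.
Numerically: ≈ 82.458.
(This is only a lower bound; the true E[α(G)] may be larger.)

E[α(G)] ≥ 1979/24 ≈ 82.458.


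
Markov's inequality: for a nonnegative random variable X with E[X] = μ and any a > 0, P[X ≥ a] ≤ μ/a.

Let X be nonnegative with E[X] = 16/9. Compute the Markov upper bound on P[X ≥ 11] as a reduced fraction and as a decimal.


μ = E[X] = 16/9, a = 11.
Markov: P[X ≥ 11] ≤ μ/a = (16/9)/11 = 16/99.
Numerically: ≈ 0.16162.
(Since a = 11 > μ = 1.77778, the bound 16/99 is < 1 and informative.)

P[X ≥ 11] ≤ 16/99 ≈ 0.16162.


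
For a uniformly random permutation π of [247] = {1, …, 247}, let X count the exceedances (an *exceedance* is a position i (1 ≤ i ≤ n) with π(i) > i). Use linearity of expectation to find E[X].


Write X = Σ_{i=1}^{247} X_i, where X_i = 1_{π(i) > i}.
For each fixed i, π(i) is uniform over {1, …, 247} (marginal of a uniform permutation), so P[π(i) > i] = (n − i)/n. Summing: Σ_{i=1}^{247} (n − i)/n = (0 + 1 + … + 246)/247 = 247(247 − 1)/(2·247) = (247 − 1)/2.
Hence E[X] = Σ_{i=1}^{247} (247 − i)/247 = 123 ≈ 123.0000.

E[X] = 123 = 123.0000.


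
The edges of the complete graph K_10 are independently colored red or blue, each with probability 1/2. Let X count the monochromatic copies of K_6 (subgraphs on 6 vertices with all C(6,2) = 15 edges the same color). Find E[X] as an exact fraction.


Let X = Σ_S X_S over the C(10, 6) = 210 subsets S of size 6, where X_S = 1 if the K_6 on S is monochromatic.
For a fixed S, the K_6 on S has C(6, 2) = 15 edges. P[all 15 edges red] = (1/2)^15, and likewise for blue, so P[monochromatic] = 2·(1/2)^15 = 2^{1 − 15} = 1/16384.
Summing: E[X] = C(10, 6) · 2^{1 − 15} = 210 · 1/16384 = 105/8192.
Numerically: E[X] ≈ 0.013.

E[X] = C(10,6)·2^(1−C(6,2)) = 105/8192 ≈ 0.013.


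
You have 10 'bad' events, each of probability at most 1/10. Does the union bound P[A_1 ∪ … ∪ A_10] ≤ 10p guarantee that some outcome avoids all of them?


Union bound: P[∪_{i=1}^{10} A_i] ≤ Σ_i P[A_i] ≤ 10·p = 10·(1/10) = 1.
Numerically: 1 ≈ 1.00000.
Is 1 < 1? NO.
Since the bound 1 is ≥ 1, the union bound is uninformative here; it does NOT by itself certify existence.

10·p = 1 ≈ 1.00000; existence NOT certified by the union bound.


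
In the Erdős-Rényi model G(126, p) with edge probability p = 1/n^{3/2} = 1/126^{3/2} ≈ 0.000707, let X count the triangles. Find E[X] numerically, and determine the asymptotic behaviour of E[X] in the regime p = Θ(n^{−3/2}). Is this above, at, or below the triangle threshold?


Number of potential triangles: C(126, 3) = 325500.
Each occurs with probability p³ ≈ (0.000707)³ ≈ 3.53454e-10.
By linearity: E[X] = C(126, 3)·p³ ≈ 325500 · 3.53454e-10 ≈ 0.000.
Since α = 3/2 > 1, p = c/n^{3/2} = o(1/n) is below the triangle threshold p ~ 1/n. Asymptotically E[X] ~ (c³/6)·n^{3(1−α)} = (1³/6)·n^{-1.5} → 0, so by Markov's inequality G has no triangles w.h.p.

E[X] ≈ 0.000; in regime p = Θ(1/n^{3/2}) E[X] tends to 0 (below the triangle threshold p ~ 1/n).
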